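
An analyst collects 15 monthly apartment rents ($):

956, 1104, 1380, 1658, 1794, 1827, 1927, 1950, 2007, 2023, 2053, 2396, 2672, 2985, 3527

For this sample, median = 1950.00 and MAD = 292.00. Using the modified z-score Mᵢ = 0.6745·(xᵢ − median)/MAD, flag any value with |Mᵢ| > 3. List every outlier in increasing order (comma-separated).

3527

|Mᵢ| > 3 ⇔ |xᵢ − 1950.00| > 3·292.00/0.6745 = 1298.74.
So outliers lie outside [651.26, 3248.74].
3527: M = 3.64 → outlier.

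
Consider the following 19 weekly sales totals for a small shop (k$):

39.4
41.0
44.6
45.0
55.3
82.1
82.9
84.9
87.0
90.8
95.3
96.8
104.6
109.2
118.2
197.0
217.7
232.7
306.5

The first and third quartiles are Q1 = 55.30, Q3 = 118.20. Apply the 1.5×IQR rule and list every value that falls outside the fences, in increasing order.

217.7, 232.7, 306.5

IQR = Q3 − Q1 = 118.20 − 55.30 = 62.90.
Lower fence = Q1 − 1.5·IQR = 55.30 − 94.35 = -39.05.
Upper fence = Q3 + 1.5·IQR = 118.20 + 94.35 = 212.55.
217.7 > 212.55 → outlier.
232.7 > 212.55 → outlier.
306.5 > 212.55 → outlier.
All remaining values lie within [-39.05, 212.55].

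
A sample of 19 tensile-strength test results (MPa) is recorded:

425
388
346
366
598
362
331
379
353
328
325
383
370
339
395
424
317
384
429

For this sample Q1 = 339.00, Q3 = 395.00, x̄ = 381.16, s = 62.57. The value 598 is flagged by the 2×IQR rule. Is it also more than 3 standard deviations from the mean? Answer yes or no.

yes

z = (598 − 381.16) / 62.57 = 3.47.
|z| = 3.47 > 3.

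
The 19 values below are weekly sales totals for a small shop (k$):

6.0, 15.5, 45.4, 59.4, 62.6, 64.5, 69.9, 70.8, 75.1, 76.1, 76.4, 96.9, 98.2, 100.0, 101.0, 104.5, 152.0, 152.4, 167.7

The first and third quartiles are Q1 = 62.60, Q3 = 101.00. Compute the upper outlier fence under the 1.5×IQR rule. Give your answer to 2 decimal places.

158.60

IQR = Q3 − Q1 = 101.00 − 62.60 = 38.40.
Lower fence = Q1 − 1.5·IQR = 62.60 − 57.60 = 5.00.
Upper fence = Q3 + 1.5·IQR = 101.00 + 57.60 = 158.60.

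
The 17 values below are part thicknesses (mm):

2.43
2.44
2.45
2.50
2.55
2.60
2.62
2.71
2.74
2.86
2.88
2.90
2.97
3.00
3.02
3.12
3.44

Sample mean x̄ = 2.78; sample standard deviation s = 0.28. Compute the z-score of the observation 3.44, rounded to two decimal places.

2.36

z = (3.44 − 2.78) / 0.28 = 2.36.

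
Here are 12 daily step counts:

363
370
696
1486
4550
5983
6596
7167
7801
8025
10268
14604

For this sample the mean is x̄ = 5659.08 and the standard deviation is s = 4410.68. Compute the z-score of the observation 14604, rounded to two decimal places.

z = (14604 − 5659.08) / 4410.68 = 2.03.

2.03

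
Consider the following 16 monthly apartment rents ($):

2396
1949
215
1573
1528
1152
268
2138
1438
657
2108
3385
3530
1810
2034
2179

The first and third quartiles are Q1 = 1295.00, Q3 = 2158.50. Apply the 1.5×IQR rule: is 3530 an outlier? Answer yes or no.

IQR = Q3 − Q1 = 2158.50 − 1295.00 = 863.50.
Lower fence = Q1 − 1.5·IQR = 1295.00 − 1295.25 = -0.25.
Upper fence = Q3 + 1.5·IQR = 2158.50 + 1295.25 = 3453.75.
3530 lies above the upper fence.

yes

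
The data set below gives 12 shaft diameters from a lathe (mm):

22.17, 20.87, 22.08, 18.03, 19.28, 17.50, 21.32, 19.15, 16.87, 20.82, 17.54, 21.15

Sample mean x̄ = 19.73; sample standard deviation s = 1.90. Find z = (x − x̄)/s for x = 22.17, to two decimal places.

z = (22.17 − 19.73) / 1.90 = 1.28.

1.28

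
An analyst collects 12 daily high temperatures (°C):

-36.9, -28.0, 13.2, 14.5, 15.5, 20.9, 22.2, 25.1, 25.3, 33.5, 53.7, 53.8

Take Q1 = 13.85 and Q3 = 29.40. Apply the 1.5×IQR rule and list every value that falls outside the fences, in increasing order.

-36.9, -28.0, 53.7, 53.8

IQR = Q3 − Q1 = 29.40 − 13.85 = 15.55.
Lower fence = Q1 − 1.5·IQR = 13.85 − 23.325 = -9.475.
Upper fence = Q3 + 1.5·IQR = 29.40 + 23.325 = 52.725.
-36.9 < -9.475 → outlier.
-28.0 < -9.475 → outlier.
53.7 > 52.725 → outlier.
53.8 > 52.725 → outlier.
All remaining values lie within [-9.475, 52.725].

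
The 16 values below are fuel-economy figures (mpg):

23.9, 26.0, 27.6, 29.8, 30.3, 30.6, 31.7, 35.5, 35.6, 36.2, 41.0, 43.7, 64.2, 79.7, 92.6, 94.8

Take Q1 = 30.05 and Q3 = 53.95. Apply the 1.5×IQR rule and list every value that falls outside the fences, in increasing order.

92.6, 94.8

IQR = Q3 − Q1 = 53.95 − 30.05 = 23.90.
Lower fence = Q1 − 1.5·IQR = 30.05 − 35.85 = -5.80.
Upper fence = Q3 + 1.5·IQR = 53.95 + 35.85 = 89.80.
92.6 > 89.80 → outlier.
94.8 > 89.80 → outlier.
All remaining values lie within [-5.80, 89.80].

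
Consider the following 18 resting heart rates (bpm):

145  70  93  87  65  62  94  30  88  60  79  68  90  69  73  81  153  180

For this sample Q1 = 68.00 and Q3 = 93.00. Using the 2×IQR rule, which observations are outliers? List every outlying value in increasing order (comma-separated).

145, 153, 180

IQR = Q3 − Q1 = 93.00 − 68.00 = 25.00.
Lower fence = Q1 − 2·IQR = 68.00 − 50.00 = 18.00.
Upper fence = Q3 + 2·IQR = 93.00 + 50.00 = 143.00.
145 > 143.00 → outlier.
153 > 143.00 → outlier.
180 > 143.00 → outlier.
All remaining values lie within [18.00, 143.00].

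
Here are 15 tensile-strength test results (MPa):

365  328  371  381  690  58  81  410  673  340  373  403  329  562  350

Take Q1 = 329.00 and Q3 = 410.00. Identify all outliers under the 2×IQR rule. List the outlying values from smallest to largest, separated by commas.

58, 81, 673, 690

IQR = Q3 − Q1 = 410.00 − 329.00 = 81.00.
Lower fence = Q1 − 2·IQR = 329.00 − 162.00 = 167.00.
Upper fence = Q3 + 2·IQR = 410.00 + 162.00 = 572.00.
58 < 167.00 → outlier.
81 < 167.00 → outlier.
673 > 572.00 → outlier.
690 > 572.00 → outlier.
All remaining values lie within [167.00, 572.00].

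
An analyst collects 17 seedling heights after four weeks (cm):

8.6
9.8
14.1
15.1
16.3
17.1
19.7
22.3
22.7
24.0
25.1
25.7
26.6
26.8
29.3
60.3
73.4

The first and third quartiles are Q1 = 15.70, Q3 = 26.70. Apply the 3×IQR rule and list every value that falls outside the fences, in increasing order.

60.3, 73.4

IQR = Q3 − Q1 = 26.70 − 15.70 = 11.00.
Lower fence = Q1 − 3·IQR = 15.70 − 33.00 = -17.30.
Upper fence = Q3 + 3·IQR = 26.70 + 33.00 = 59.70.
60.3 > 59.70 → outlier.
73.4 > 59.70 → outlier.
All remaining values lie within [-17.30, 59.70].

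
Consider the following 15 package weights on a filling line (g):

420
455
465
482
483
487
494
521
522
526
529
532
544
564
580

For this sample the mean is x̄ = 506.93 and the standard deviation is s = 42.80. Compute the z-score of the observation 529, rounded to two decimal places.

z = (529 − 506.93) / 42.80 = 0.52.

0.52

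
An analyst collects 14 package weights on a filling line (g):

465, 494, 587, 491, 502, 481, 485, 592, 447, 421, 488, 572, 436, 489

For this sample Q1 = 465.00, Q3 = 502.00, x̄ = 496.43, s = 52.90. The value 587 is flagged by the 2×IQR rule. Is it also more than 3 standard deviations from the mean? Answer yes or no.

no

z = (587 − 496.43) / 52.90 = 1.71.
|z| = 1.71 ≤ 3.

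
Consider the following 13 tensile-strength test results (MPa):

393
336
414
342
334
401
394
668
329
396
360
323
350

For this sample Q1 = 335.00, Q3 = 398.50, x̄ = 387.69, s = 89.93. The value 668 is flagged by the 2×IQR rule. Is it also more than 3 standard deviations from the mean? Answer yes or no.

z = (668 − 387.69) / 89.93 = 3.12.
|z| = 3.12 > 3.

yes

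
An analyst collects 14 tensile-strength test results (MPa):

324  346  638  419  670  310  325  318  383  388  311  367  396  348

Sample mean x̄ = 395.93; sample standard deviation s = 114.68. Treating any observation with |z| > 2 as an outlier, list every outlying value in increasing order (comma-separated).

638, 670

Cutoffs at x̄ ± 2s: 395.93 ± 2·114.68 = [166.57, 625.29].
638: z = 2.11, |z| > 2 → outlier.
670: z = 2.39, |z| > 2 → outlier.
Every other value lies within [166.57, 625.29].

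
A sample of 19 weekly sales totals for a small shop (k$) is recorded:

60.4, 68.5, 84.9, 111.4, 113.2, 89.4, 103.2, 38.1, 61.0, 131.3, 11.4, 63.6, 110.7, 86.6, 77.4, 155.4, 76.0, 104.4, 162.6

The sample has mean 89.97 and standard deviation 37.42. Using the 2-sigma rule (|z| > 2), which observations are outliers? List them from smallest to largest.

11.4

Cutoffs at x̄ ± 2s: 89.97 ± 2·37.42 = [15.13, 164.81].
11.4: z = -2.10, |z| > 2 → outlier.
Every other value lies within [15.13, 164.81].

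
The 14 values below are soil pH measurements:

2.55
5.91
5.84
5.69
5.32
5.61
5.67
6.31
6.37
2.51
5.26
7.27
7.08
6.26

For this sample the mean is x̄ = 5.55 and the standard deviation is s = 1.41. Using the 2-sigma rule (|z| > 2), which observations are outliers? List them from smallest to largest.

2.51, 2.55

Cutoffs at x̄ ± 2s: 5.55 ± 2·1.41 = [2.73, 8.37].
2.51: z = -2.16, |z| > 2 → outlier.
2.55: z = -2.13, |z| > 2 → outlier.
Every other value lies within [2.73, 8.37].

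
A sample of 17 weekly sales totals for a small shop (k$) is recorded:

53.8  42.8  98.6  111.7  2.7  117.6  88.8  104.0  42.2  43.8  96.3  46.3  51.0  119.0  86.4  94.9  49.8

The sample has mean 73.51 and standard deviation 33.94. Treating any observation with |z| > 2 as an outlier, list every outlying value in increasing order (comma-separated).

2.7

Cutoffs at x̄ ± 2s: 73.51 ± 2·33.94 = [5.63, 141.39].
2.7: z = -2.09, |z| > 2 → outlier.
Every other value lies within [5.63, 141.39].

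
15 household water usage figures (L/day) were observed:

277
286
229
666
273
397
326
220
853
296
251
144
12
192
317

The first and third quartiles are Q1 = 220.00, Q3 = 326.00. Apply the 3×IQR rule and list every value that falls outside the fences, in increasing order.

IQR = Q3 − Q1 = 326.00 − 220.00 = 106.00.
Lower fence = Q1 − 3·IQR = 220.00 − 318.00 = -98.00.
Upper fence = Q3 + 3·IQR = 326.00 + 318.00 = 644.00.
666 > 644.00 → outlier.
853 > 644.00 → outlier.
All remaining values lie within [-98.00, 644.00].

666, 853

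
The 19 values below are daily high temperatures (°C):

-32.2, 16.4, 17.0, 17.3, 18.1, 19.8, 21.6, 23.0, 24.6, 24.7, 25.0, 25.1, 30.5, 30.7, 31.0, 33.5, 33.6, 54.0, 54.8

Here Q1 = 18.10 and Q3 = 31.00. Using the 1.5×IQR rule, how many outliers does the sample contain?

IQR = 12.90; fences at 18.10 − 19.35 = -1.25 and 31.00 + 19.35 = 50.35.
Outside the cutoffs: -32.2, 54.0, 54.8.

3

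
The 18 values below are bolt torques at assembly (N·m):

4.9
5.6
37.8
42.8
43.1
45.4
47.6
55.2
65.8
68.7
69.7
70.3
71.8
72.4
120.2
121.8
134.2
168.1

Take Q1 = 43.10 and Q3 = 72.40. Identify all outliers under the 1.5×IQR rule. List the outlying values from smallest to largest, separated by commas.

120.2, 121.8, 134.2, 168.1

IQR = Q3 − Q1 = 72.40 − 43.10 = 29.30.
Lower fence = Q1 − 1.5·IQR = 43.10 − 43.95 = -0.85.
Upper fence = Q3 + 1.5·IQR = 72.40 + 43.95 = 116.35.
120.2 > 116.35 → outlier.
121.8 > 116.35 → outlier.
134.2 > 116.35 → outlier.
168.1 > 116.35 → outlier.
All remaining values lie within [-0.85, 116.35].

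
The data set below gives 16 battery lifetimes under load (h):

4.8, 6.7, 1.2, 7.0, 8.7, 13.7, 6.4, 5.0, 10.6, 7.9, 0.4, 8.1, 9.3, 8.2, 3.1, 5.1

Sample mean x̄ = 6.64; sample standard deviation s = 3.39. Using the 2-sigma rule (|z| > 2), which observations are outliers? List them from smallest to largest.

Cutoffs at x̄ ± 2s: 6.64 ± 2·3.39 = [-0.14, 13.42].
13.7: z = 2.08, |z| > 2 → outlier.
Every other value lies within [-0.14, 13.42].

13.7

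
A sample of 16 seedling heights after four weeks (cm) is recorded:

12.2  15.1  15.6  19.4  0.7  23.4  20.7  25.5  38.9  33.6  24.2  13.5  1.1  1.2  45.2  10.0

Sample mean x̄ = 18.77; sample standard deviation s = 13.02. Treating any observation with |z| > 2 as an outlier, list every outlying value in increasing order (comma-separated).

Cutoffs at x̄ ± 2s: 18.77 ± 2·13.02 = [-7.27, 44.81].
45.2: z = 2.03, |z| > 2 → outlier.
Every other value lies within [-7.27, 44.81].

45.2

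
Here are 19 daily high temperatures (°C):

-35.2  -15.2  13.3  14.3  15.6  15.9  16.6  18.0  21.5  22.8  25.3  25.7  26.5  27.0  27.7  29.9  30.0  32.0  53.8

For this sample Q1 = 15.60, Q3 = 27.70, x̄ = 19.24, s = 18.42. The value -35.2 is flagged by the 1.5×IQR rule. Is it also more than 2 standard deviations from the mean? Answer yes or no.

z = (-35.2 − 19.24) / 18.42 = -2.96.
|z| = 2.96 > 2.

yes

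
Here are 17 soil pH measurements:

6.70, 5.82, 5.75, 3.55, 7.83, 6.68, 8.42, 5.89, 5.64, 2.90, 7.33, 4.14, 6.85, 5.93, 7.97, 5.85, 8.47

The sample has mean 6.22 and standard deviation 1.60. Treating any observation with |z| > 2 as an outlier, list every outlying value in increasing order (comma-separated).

2.90

Cutoffs at x̄ ± 2s: 6.22 ± 2·1.60 = [3.02, 9.42].
2.90: z = -2.07, |z| > 2 → outlier.
Every other value lies within [3.02, 9.42].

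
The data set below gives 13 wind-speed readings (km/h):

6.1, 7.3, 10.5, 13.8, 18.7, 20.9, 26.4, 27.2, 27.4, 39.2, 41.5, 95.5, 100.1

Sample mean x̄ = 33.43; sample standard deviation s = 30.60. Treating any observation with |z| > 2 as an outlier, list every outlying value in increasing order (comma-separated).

95.5, 100.1

Cutoffs at x̄ ± 2s: 33.43 ± 2·30.60 = [-27.77, 94.63].
95.5: z = 2.03, |z| > 2 → outlier.
100.1: z = 2.18, |z| > 2 → outlier.
Every other value lies within [-27.77, 94.63].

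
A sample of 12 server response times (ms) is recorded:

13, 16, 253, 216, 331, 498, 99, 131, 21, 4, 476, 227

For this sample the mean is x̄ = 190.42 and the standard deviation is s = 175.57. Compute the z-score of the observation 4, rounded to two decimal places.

-1.06

z = (4 − 190.42) / 175.57 = -1.06.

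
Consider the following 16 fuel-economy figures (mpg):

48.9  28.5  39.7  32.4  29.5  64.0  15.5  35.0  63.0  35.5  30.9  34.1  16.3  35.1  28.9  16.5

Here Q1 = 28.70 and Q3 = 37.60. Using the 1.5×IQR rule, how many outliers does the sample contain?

IQR = 8.90; fences at 28.70 − 13.35 = 15.35 and 37.60 + 13.35 = 50.95.
Outside the cutoffs: 63.0, 64.0.

2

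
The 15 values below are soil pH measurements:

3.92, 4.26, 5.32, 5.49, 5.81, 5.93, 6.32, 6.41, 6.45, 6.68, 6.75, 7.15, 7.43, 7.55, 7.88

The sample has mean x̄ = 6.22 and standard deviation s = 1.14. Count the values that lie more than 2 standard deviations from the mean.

1

Cutoffs: x̄ ± 2s = [3.94, 8.50].
Outside the cutoffs: 3.92.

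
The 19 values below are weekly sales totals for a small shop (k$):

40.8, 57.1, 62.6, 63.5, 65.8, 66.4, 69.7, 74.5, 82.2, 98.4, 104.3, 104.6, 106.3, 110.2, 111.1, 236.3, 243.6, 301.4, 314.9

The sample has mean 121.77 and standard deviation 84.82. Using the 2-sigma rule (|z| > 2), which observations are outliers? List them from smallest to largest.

Cutoffs at x̄ ± 2s: 121.77 ± 2·84.82 = [-47.87, 291.41].
301.4: z = 2.12, |z| > 2 → outlier.
314.9: z = 2.28, |z| > 2 → outlier.
Every other value lies within [-47.87, 291.41].

301.4, 314.9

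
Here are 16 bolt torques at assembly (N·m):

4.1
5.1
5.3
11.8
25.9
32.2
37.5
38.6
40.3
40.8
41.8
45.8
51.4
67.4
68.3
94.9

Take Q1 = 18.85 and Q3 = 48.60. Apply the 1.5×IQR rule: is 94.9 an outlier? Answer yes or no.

yes

IQR = Q3 − Q1 = 48.60 − 18.85 = 29.75.
Lower fence = Q1 − 1.5·IQR = 18.85 − 44.625 = -25.775.
Upper fence = Q3 + 1.5·IQR = 48.60 + 44.625 = 93.225.
94.9 lies above the upper fence.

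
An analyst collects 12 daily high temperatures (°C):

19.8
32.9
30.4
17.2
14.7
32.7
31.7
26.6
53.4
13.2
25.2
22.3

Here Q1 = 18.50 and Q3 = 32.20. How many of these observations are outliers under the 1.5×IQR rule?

IQR = 13.70; fences at 18.50 − 20.55 = -2.05 and 32.20 + 20.55 = 52.75.
Outside the cutoffs: 53.4.

1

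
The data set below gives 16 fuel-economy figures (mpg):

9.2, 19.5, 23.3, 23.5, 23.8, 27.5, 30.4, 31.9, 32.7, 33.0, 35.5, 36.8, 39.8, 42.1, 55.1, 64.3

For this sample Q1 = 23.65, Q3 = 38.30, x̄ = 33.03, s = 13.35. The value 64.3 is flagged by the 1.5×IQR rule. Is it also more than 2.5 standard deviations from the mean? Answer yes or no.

z = (64.3 − 33.03) / 13.35 = 2.34.
|z| = 2.34 ≤ 2.5.

no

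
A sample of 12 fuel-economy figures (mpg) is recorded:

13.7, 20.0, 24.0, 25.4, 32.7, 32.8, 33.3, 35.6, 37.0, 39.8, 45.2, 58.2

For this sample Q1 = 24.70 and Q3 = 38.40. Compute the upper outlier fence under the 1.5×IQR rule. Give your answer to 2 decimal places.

IQR = Q3 − Q1 = 38.40 − 24.70 = 13.70.
Lower fence = Q1 − 1.5·IQR = 24.70 − 20.55 = 4.15.
Upper fence = Q3 + 1.5·IQR = 38.40 + 20.55 = 58.95.

58.95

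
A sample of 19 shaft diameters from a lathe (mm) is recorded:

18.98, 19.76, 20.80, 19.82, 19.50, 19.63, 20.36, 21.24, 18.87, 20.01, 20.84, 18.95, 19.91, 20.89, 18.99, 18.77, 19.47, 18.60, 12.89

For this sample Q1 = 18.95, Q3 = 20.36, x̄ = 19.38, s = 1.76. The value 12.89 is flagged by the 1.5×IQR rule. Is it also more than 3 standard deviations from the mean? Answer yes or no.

z = (12.89 − 19.38) / 1.76 = -3.69.
|z| = 3.69 > 3.

yes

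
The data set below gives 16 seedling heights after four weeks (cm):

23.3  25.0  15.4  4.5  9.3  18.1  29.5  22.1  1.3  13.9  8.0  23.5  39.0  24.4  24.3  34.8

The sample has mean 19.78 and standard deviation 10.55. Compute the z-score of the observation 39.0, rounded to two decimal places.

z = (39.0 − 19.78) / 10.55 = 1.82.

1.82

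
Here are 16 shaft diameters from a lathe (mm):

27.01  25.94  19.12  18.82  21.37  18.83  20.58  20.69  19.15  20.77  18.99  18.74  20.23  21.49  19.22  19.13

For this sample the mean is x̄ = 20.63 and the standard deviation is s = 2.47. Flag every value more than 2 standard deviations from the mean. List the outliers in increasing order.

Cutoffs at x̄ ± 2s: 20.63 ± 2·2.47 = [15.69, 25.57].
25.94: z = 2.15, |z| > 2 → outlier.
27.01: z = 2.58, |z| > 2 → outlier.
Every other value lies within [15.69, 25.57].

25.94, 27.01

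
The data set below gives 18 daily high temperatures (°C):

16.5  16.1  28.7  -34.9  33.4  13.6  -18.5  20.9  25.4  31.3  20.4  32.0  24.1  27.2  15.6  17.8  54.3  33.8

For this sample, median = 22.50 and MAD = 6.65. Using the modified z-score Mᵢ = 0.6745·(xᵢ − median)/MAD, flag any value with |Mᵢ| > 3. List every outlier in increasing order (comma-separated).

|Mᵢ| > 3 ⇔ |xᵢ − 22.50| > 3·6.65/0.6745 = 29.58.
So outliers lie outside [-7.08, 52.08].
-34.9: M = -5.82 → outlier.
-18.5: M = -4.16 → outlier.
54.3: M = 3.23 → outlier.

-34.9, -18.5, 54.3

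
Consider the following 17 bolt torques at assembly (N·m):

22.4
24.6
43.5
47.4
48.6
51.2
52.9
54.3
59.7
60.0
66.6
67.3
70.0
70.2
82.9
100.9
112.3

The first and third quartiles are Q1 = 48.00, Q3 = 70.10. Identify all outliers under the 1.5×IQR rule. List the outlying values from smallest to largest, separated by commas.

112.3

IQR = Q3 − Q1 = 70.10 − 48.00 = 22.10.
Lower fence = Q1 − 1.5·IQR = 48.00 − 33.15 = 14.85.
Upper fence = Q3 + 1.5·IQR = 70.10 + 33.15 = 103.25.
112.3 > 103.25 → outlier.
All remaining values lie within [14.85, 103.25].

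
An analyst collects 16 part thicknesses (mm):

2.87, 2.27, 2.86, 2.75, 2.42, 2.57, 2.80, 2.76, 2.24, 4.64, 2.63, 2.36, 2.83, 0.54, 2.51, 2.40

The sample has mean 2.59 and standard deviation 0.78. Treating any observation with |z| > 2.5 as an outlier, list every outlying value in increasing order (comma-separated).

0.54, 4.64

Cutoffs at x̄ ± 2.5s: 2.59 ± 2.5·0.78 = [0.64, 4.54].
0.54: z = -2.63, |z| > 2.5 → outlier.
4.64: z = 2.63, |z| > 2.5 → outlier.
Every other value lies within [0.64, 4.54].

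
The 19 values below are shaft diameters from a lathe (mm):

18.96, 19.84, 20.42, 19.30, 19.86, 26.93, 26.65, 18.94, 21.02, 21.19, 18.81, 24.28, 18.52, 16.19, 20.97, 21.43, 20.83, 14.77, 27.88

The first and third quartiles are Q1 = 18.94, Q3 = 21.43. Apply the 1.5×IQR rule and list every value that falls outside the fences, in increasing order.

14.77, 26.65, 26.93, 27.88

IQR = Q3 − Q1 = 21.43 − 18.94 = 2.49.
Lower fence = Q1 − 1.5·IQR = 18.94 − 3.735 = 15.205.
Upper fence = Q3 + 1.5·IQR = 21.43 + 3.735 = 25.165.
14.77 < 15.205 → outlier.
26.65 > 25.165 → outlier.
26.93 > 25.165 → outlier.
27.88 > 25.165 → outlier.
All remaining values lie within [15.205, 25.165].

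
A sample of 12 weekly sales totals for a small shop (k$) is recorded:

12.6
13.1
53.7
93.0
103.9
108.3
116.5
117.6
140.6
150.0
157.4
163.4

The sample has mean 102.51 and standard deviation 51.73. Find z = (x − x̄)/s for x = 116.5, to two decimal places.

0.27

z = (116.5 − 102.51) / 51.73 = 0.27.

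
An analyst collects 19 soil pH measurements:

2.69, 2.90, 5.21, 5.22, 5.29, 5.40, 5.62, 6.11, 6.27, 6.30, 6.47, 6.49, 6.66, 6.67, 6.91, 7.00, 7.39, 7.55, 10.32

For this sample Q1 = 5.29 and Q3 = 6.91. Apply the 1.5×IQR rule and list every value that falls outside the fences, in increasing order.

IQR = Q3 − Q1 = 6.91 − 5.29 = 1.62.
Lower fence = Q1 − 1.5·IQR = 5.29 − 2.43 = 2.86.
Upper fence = Q3 + 1.5·IQR = 6.91 + 2.43 = 9.34.
2.69 < 2.86 → outlier.
10.32 > 9.34 → outlier.
All remaining values lie within [2.86, 9.34].

2.69, 10.32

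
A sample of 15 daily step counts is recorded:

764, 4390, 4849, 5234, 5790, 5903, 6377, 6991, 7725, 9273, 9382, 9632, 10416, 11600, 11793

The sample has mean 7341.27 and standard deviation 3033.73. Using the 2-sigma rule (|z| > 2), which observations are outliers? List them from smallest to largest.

764

Cutoffs at x̄ ± 2s: 7341.27 ± 2·3033.73 = [1273.81, 13408.73].
764: z = -2.17, |z| > 2 → outlier.
Every other value lies within [1273.81, 13408.73].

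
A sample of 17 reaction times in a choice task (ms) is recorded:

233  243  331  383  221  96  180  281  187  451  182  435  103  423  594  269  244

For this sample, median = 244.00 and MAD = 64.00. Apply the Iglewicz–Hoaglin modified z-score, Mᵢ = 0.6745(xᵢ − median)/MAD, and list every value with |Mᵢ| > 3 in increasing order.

594

|Mᵢ| > 3 ⇔ |xᵢ − 244.00| > 3·64.00/0.6745 = 284.66.
So outliers lie outside [-40.66, 528.66].
594: M = 3.69 → outlier.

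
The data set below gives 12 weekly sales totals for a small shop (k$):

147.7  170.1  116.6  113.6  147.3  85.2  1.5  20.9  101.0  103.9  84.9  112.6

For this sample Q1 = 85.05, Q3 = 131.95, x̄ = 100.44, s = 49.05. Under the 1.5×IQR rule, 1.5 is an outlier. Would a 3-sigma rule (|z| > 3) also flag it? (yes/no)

no

z = (1.5 − 100.44) / 49.05 = -2.02.
|z| = 2.02 ≤ 3.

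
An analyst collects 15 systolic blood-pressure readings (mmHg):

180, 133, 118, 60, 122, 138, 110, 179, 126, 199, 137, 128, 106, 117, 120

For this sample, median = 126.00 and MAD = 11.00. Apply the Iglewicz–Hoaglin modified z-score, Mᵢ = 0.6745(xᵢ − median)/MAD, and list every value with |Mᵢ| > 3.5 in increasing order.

60, 199

|Mᵢ| > 3.5 ⇔ |xᵢ − 126.00| > 3.5·11.00/0.6745 = 57.08.
So outliers lie outside [68.92, 183.08].
60: M = -4.05 → outlier.
199: M = 4.48 → outlier.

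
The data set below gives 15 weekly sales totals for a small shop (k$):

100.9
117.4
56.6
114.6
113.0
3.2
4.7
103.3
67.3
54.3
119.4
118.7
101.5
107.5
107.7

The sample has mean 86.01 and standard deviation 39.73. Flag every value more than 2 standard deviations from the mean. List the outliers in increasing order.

Cutoffs at x̄ ± 2s: 86.01 ± 2·39.73 = [6.55, 165.47].
3.2: z = -2.08, |z| > 2 → outlier.
4.7: z = -2.05, |z| > 2 → outlier.
Every other value lies within [6.55, 165.47].

3.2, 4.7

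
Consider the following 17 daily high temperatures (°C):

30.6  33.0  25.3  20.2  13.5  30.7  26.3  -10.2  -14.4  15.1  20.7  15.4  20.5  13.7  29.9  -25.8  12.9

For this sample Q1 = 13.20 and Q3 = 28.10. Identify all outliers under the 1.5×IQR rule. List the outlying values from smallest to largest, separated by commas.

-25.8, -14.4, -10.2

IQR = Q3 − Q1 = 28.10 − 13.20 = 14.90.
Lower fence = Q1 − 1.5·IQR = 13.20 − 22.35 = -9.15.
Upper fence = Q3 + 1.5·IQR = 28.10 + 22.35 = 50.45.
-25.8 < -9.15 → outlier.
-14.4 < -9.15 → outlier.
-10.2 < -9.15 → outlier.
All remaining values lie within [-9.15, 50.45].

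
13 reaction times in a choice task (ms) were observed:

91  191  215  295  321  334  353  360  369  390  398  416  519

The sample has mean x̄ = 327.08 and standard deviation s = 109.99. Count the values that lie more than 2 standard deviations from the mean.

Cutoffs: x̄ ± 2s = [107.10, 547.06].
Outside the cutoffs: 91.

1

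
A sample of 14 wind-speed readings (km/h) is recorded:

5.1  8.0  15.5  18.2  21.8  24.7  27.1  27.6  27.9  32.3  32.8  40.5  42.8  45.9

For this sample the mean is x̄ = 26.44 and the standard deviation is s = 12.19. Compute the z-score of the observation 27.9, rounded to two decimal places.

0.12

z = (27.9 − 26.44) / 12.19 = 0.12.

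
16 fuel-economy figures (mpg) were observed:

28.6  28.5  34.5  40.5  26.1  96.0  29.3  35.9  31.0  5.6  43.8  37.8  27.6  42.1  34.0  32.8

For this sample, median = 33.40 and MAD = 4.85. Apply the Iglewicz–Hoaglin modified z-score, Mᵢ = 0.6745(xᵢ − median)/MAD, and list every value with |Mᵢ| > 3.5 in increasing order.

|Mᵢ| > 3.5 ⇔ |xᵢ − 33.40| > 3.5·4.85/0.6745 = 25.17.
So outliers lie outside [8.23, 58.57].
5.6: M = -3.87 → outlier.
96.0: M = 8.71 → outlier.

5.6, 96.0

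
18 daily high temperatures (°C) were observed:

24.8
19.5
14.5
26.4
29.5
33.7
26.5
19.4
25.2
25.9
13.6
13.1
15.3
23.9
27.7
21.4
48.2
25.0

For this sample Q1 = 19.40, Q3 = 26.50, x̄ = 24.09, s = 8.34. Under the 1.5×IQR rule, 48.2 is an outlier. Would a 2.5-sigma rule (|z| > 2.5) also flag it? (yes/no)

yes

z = (48.2 − 24.09) / 8.34 = 2.89.
|z| = 2.89 > 2.5.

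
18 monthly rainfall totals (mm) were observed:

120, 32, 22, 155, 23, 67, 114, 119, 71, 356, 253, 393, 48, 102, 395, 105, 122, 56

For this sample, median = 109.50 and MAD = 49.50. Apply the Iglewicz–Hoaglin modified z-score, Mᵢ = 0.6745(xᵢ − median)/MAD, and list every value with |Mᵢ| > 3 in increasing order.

356, 393, 395

|Mᵢ| > 3 ⇔ |xᵢ − 109.50| > 3·49.50/0.6745 = 220.16.
So outliers lie outside [-110.66, 329.66].
356: M = 3.36 → outlier.
393: M = 3.86 → outlier.
395: M = 3.89 → outlier.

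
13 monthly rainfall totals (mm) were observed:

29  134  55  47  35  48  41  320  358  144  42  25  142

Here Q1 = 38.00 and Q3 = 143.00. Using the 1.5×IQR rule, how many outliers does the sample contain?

IQR = 105.00; fences at 38.00 − 157.50 = -119.50 and 143.00 + 157.50 = 300.50.
Outside the cutoffs: 320, 358.

2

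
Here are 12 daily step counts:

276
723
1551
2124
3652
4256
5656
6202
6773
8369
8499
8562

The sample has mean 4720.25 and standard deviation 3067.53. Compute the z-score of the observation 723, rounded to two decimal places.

z = (723 − 4720.25) / 3067.53 = -1.30.

-1.30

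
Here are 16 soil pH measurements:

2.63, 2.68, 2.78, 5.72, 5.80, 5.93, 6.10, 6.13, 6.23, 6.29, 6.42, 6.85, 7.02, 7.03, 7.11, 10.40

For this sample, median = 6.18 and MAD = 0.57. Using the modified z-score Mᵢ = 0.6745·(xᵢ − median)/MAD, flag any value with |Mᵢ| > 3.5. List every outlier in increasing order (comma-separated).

2.63, 2.68, 2.78, 10.40

|Mᵢ| > 3.5 ⇔ |xᵢ − 6.18| > 3.5·0.57/0.6745 = 2.96.
So outliers lie outside [3.22, 9.14].
2.63: M = -4.20 → outlier.
2.68: M = -4.14 → outlier.
2.78: M = -4.02 → outlier.
10.40: M = 4.99 → outlier.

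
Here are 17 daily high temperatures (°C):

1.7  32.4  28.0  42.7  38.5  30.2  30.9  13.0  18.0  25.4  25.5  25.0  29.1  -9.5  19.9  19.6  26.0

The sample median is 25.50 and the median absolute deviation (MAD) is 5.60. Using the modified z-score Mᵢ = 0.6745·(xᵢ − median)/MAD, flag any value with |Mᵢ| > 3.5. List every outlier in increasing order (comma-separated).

-9.5

|Mᵢ| > 3.5 ⇔ |xᵢ − 25.50| > 3.5·5.60/0.6745 = 29.06.
So outliers lie outside [-3.56, 54.56].
-9.5: M = -4.22 → outlier.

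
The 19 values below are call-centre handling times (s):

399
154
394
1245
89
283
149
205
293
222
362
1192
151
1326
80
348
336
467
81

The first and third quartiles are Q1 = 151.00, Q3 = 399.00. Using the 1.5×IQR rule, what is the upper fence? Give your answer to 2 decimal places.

771.00

IQR = Q3 − Q1 = 399.00 − 151.00 = 248.00.
Lower fence = Q1 − 1.5·IQR = 151.00 − 372.00 = -221.00.
Upper fence = Q3 + 1.5·IQR = 399.00 + 372.00 = 771.00.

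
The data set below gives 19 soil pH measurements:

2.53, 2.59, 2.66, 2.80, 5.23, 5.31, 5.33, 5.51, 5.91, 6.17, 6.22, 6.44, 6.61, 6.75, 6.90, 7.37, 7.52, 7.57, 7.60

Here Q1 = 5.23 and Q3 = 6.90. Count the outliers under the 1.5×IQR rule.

3

IQR = 1.67; fences at 5.23 − 2.505 = 2.725 and 6.90 + 2.505 = 9.405.
Outside the cutoffs: 2.53, 2.59, 2.66.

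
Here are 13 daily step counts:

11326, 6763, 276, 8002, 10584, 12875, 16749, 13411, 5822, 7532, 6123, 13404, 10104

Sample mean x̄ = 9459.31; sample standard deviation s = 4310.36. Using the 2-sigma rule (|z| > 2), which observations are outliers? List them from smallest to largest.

276

Cutoffs at x̄ ± 2s: 9459.31 ± 2·4310.36 = [838.59, 18080.03].
276: z = -2.13, |z| > 2 → outlier.
Every other value lies within [838.59, 18080.03].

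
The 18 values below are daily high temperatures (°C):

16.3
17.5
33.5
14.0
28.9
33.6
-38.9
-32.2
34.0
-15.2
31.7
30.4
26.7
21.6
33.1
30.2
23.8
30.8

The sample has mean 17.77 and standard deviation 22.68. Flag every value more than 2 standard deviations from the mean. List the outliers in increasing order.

-38.9, -32.2

Cutoffs at x̄ ± 2s: 17.77 ± 2·22.68 = [-27.59, 63.13].
-38.9: z = -2.50, |z| > 2 → outlier.
-32.2: z = -2.20, |z| > 2 → outlier.
Every other value lies within [-27.59, 63.13].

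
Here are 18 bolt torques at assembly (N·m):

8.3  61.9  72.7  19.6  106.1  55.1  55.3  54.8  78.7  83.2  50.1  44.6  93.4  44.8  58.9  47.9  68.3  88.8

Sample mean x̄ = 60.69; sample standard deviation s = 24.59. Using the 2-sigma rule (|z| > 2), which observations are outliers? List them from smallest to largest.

8.3

Cutoffs at x̄ ± 2s: 60.69 ± 2·24.59 = [11.51, 109.87].
8.3: z = -2.13, |z| > 2 → outlier.
Every other value lies within [11.51, 109.87].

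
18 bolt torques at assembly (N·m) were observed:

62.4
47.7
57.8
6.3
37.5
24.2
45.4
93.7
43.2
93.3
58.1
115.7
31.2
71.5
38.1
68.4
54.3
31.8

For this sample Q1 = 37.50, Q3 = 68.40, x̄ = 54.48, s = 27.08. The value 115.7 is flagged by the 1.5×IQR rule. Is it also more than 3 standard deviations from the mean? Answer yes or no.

no

z = (115.7 − 54.48) / 27.08 = 2.26.
|z| = 2.26 ≤ 3.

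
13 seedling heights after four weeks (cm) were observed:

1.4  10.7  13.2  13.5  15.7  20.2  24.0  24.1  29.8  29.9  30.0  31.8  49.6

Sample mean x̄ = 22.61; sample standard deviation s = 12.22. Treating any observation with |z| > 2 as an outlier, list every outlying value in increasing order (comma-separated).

Cutoffs at x̄ ± 2s: 22.61 ± 2·12.22 = [-1.83, 47.05].
49.6: z = 2.21, |z| > 2 → outlier.
Every other value lies within [-1.83, 47.05].

49.6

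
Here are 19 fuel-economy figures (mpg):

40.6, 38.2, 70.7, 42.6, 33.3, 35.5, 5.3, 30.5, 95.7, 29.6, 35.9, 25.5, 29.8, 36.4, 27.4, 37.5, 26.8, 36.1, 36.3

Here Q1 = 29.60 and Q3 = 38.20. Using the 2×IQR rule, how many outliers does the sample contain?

3

IQR = 8.60; fences at 29.60 − 17.20 = 12.40 and 38.20 + 17.20 = 55.40.
Outside the cutoffs: 5.3, 70.7, 95.7.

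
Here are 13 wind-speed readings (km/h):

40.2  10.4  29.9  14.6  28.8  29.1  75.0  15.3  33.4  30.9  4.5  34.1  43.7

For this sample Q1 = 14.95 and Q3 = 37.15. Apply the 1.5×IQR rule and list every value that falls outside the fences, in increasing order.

75.0

IQR = Q3 − Q1 = 37.15 − 14.95 = 22.20.
Lower fence = Q1 − 1.5·IQR = 14.95 − 33.30 = -18.35.
Upper fence = Q3 + 1.5·IQR = 37.15 + 33.30 = 70.45.
75.0 > 70.45 → outlier.
All remaining values lie within [-18.35, 70.45].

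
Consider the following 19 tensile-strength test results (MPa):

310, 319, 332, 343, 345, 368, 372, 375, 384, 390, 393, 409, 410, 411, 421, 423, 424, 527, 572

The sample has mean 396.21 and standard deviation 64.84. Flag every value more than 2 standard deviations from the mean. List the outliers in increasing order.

527, 572

Cutoffs at x̄ ± 2s: 396.21 ± 2·64.84 = [266.53, 525.89].
527: z = 2.02, |z| > 2 → outlier.
572: z = 2.71, |z| > 2 → outlier.
Every other value lies within [266.53, 525.89].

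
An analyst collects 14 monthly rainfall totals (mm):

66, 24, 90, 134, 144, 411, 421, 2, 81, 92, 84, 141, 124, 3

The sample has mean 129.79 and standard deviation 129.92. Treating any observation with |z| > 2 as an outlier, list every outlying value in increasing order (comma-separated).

Cutoffs at x̄ ± 2s: 129.79 ± 2·129.92 = [-130.05, 389.63].
411: z = 2.16, |z| > 2 → outlier.
421: z = 2.24, |z| > 2 → outlier.
Every other value lies within [-130.05, 389.63].

411, 421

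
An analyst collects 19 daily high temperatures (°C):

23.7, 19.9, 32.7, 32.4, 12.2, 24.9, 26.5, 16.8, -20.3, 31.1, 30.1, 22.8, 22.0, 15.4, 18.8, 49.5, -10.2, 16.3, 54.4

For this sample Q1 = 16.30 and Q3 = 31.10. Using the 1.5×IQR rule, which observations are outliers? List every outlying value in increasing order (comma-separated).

IQR = Q3 − Q1 = 31.10 − 16.30 = 14.80.
Lower fence = Q1 − 1.5·IQR = 16.30 − 22.20 = -5.90.
Upper fence = Q3 + 1.5·IQR = 31.10 + 22.20 = 53.30.
-20.3 < -5.90 → outlier.
-10.2 < -5.90 → outlier.
54.4 > 53.30 → outlier.
All remaining values lie within [-5.90, 53.30].

-20.3, -10.2, 54.4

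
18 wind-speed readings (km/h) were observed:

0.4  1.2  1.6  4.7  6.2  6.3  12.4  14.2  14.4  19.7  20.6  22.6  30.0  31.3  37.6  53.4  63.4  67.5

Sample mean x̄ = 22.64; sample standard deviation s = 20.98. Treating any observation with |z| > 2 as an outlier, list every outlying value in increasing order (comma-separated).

Cutoffs at x̄ ± 2s: 22.64 ± 2·20.98 = [-19.32, 64.60].
67.5: z = 2.14, |z| > 2 → outlier.
Every other value lies within [-19.32, 64.60].

67.5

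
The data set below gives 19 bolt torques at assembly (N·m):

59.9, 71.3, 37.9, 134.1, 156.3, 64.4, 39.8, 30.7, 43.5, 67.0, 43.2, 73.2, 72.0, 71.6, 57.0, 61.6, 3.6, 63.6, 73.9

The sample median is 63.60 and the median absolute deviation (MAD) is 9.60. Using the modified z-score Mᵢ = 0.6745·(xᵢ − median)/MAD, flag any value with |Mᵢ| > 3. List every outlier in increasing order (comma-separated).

3.6, 134.1, 156.3

|Mᵢ| > 3 ⇔ |xᵢ − 63.60| > 3·9.60/0.6745 = 42.70.
So outliers lie outside [20.90, 106.30].
3.6: M = -4.22 → outlier.
134.1: M = 4.95 → outlier.
156.3: M = 6.51 → outlier.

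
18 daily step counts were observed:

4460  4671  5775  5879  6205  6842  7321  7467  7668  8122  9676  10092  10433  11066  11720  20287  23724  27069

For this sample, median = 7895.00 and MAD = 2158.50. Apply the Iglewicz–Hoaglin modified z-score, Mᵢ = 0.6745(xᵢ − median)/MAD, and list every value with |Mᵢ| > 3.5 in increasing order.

20287, 23724, 27069

|Mᵢ| > 3.5 ⇔ |xᵢ − 7895.00| > 3.5·2158.50/0.6745 = 11200.52.
So outliers lie outside [-3305.52, 19095.52].
20287: M = 3.87 → outlier.
23724: M = 4.95 → outlier.
27069: M = 5.99 → outlier.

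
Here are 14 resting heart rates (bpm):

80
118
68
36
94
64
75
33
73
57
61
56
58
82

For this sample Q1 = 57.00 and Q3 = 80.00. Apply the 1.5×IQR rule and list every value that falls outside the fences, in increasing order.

IQR = Q3 − Q1 = 80.00 − 57.00 = 23.00.
Lower fence = Q1 − 1.5·IQR = 57.00 − 34.50 = 22.50.
Upper fence = Q3 + 1.5·IQR = 80.00 + 34.50 = 114.50.
118 > 114.50 → outlier.
All remaining values lie within [22.50, 114.50].

118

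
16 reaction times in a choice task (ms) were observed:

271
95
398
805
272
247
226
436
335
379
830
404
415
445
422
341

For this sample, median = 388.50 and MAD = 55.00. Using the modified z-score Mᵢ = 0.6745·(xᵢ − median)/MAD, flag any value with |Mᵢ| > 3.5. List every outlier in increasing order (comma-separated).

|Mᵢ| > 3.5 ⇔ |xᵢ − 388.50| > 3.5·55.00/0.6745 = 285.40.
So outliers lie outside [103.10, 673.90].
95: M = -3.60 → outlier.
805: M = 5.11 → outlier.
830: M = 5.41 → outlier.

95, 805, 830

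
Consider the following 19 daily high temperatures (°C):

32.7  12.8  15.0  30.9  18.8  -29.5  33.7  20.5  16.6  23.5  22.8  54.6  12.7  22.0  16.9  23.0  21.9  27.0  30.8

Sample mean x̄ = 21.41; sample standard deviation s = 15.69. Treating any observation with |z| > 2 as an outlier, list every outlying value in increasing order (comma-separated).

-29.5, 54.6

Cutoffs at x̄ ± 2s: 21.41 ± 2·15.69 = [-9.97, 52.79].
-29.5: z = -3.24, |z| > 2 → outlier.
54.6: z = 2.12, |z| > 2 → outlier.
Every other value lies within [-9.97, 52.79].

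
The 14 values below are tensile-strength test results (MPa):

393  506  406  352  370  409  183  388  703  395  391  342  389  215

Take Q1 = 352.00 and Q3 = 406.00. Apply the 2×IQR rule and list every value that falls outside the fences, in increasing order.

183, 215, 703

IQR = Q3 − Q1 = 406.00 − 352.00 = 54.00.
Lower fence = Q1 − 2·IQR = 352.00 − 108.00 = 244.00.
Upper fence = Q3 + 2·IQR = 406.00 + 108.00 = 514.00.
183 < 244.00 → outlier.
215 < 244.00 → outlier.
703 > 514.00 → outlier.
All remaining values lie within [244.00, 514.00].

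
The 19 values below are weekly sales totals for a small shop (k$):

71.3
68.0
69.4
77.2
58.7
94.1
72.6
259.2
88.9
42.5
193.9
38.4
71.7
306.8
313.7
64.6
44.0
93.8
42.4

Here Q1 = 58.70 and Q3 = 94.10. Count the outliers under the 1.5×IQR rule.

4

IQR = 35.40; fences at 58.70 − 53.10 = 5.60 and 94.10 + 53.10 = 147.20.
Outside the cutoffs: 193.9, 259.2, 306.8, 313.7.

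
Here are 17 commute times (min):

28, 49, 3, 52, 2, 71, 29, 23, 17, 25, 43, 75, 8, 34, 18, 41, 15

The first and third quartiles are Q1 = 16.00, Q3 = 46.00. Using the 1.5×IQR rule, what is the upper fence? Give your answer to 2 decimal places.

IQR = Q3 − Q1 = 46.00 − 16.00 = 30.00.
Lower fence = Q1 − 1.5·IQR = 16.00 − 45.00 = -29.00.
Upper fence = Q3 + 1.5·IQR = 46.00 + 45.00 = 91.00.

91.00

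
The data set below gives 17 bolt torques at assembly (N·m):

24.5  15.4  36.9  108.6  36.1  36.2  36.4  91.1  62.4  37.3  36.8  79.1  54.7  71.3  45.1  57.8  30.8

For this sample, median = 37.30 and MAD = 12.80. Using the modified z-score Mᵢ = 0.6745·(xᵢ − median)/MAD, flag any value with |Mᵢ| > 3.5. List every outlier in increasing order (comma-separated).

108.6

|Mᵢ| > 3.5 ⇔ |xᵢ − 37.30| > 3.5·12.80/0.6745 = 66.42.
So outliers lie outside [-29.12, 103.72].
108.6: M = 3.76 → outlier.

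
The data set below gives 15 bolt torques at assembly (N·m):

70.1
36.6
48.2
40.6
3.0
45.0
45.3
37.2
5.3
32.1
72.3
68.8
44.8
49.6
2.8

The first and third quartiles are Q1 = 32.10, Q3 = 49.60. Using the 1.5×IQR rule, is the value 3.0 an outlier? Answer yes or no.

yes

IQR = Q3 − Q1 = 49.60 − 32.10 = 17.50.
Lower fence = Q1 − 1.5·IQR = 32.10 − 26.25 = 5.85.
Upper fence = Q3 + 1.5·IQR = 49.60 + 26.25 = 75.85.
3.0 lies below the lower fence.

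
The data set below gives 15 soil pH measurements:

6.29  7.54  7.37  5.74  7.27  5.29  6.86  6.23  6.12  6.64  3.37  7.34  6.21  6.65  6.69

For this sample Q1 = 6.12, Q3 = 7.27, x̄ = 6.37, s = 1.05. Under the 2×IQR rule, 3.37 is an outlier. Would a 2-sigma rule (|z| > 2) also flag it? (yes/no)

yes

z = (3.37 − 6.37) / 1.05 = -2.86.
|z| = 2.86 > 2.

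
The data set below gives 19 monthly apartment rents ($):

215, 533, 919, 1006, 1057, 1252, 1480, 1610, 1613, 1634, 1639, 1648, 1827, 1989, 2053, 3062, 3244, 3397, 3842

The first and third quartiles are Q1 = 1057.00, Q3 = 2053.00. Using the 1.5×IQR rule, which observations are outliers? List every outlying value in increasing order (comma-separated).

IQR = Q3 − Q1 = 2053.00 − 1057.00 = 996.00.
Lower fence = Q1 − 1.5·IQR = 1057.00 − 1494.00 = -437.00.
Upper fence = Q3 + 1.5·IQR = 2053.00 + 1494.00 = 3547.00.
3842 > 3547.00 → outlier.
All remaining values lie within [-437.00, 3547.00].

3842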